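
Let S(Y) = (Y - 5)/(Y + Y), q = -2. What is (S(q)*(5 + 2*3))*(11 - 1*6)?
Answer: 385/4 ≈ 96.250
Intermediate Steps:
S(Y) = (-5 + Y)/(2*Y) (S(Y) = (-5 + Y)/((2*Y)) = (-5 + Y)*(1/(2*Y)) = (-5 + Y)/(2*Y))
(S(q)*(5 + 2*3))*(11 - 1*6) = (((½)*(-5 - 2)/(-2))*(5 + 2*3))*(11 - 1*6) = (((½)*(-½)*(-7))*(5 + 6))*(11 - 6) = ((7/4)*11)*5 = (77/4)*5 = 385/4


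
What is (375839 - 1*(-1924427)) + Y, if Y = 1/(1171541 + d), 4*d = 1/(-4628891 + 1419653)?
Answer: 34593736219129223198/15039015583031 ≈ 2.3003e+6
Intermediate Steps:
d = -1/12836952 (d = 1/(4*(-4628891 + 1419653)) = (¼)/(-3209238) = (¼)*(-1/3209238) = -1/12836952 ≈ -7.7900e-8)
Y = 12836952/15039015583031 (Y = 1/(1171541 - 1/12836952) = 1/(15039015583031/12836952) = 12836952/15039015583031 ≈ 8.5358e-7)
(375839 - 1*(-1924427)) + Y = (375839 - 1*(-1924427)) + 12836952/15039015583031 = (375839 + 1924427) + 12836952/15039015583031 = 2300266 + 12836952/15039015583031 = 34593736219129223198/15039015583031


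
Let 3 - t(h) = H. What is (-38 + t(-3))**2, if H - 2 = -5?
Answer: 1024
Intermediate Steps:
H = -3 (H = 2 - 5 = -3)
t(h) = 6 (t(h) = 3 - 1*(-3) = 3 + 3 = 6)
(-38 + t(-3))**2 = (-38 + 6)**2 = (-32)**2 = 1024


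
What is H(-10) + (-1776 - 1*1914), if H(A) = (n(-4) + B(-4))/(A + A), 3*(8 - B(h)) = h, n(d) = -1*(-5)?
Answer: -221443/60 ≈ -3690.7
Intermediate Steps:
n(d) = 5
B(h) = 8 - h/3
H(A) = 43/(6*A) (H(A) = (5 + (8 - ⅓*(-4)))/(A + A) = (5 + (8 + 4/3))/((2*A)) = (5 + 28/3)*(1/(2*A)) = 43*(1/(2*A))/3 = 43/(6*A))
H(-10) + (-1776 - 1*1914) = (43/6)/(-10) + (-1776 - 1*1914) = (43/6)*(-⅒) + (-1776 - 1914) = -43/60 - 3690 = -221443/60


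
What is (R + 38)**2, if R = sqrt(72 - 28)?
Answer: 1488 + 152*sqrt(11) ≈ 1992.1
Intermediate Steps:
R = 2*sqrt(11) (R = sqrt(44) = 2*sqrt(11) ≈ 6.6332)
(R + 38)**2 = (2*sqrt(11) + 38)**2 = (38 + 2*sqrt(11))**2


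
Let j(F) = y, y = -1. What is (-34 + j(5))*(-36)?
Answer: 1260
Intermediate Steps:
j(F) = -1
(-34 + j(5))*(-36) = (-34 - 1)*(-36) = -35*(-36) = 1260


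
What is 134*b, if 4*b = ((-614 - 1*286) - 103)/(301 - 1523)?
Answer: 67201/2444 ≈ 27.496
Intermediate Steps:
b = 1003/4888 (b = (((-614 - 1*286) - 103)/(301 - 1523))/4 = (((-614 - 286) - 103)/(-1222))/4 = ((-900 - 103)*(-1/1222))/4 = (-1003*(-1/1222))/4 = (¼)*(1003/1222) = 1003/4888 ≈ 0.20520)
134*b = 134*(1003/4888) = 67201/2444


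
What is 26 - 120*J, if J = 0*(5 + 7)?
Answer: 26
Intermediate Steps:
J = 0 (J = 0*12 = 0)
26 - 120*J = 26 - 120*0 = 26 + 0 = 26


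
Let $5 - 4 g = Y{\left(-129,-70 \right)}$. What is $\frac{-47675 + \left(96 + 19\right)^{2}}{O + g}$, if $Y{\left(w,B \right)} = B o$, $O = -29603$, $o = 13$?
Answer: $\frac{137800}{117497} \approx 1.1728$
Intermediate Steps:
$Y{\left(w,B \right)} = 13 B$ ($Y{\left(w,B \right)} = B 13 = 13 B$)
$g = \frac{915}{4}$ ($g = \frac{5}{4} - \frac{13 \left(-70\right)}{4} = \frac{5}{4} - - \frac{455}{2} = \frac{5}{4} + \frac{455}{2} = \frac{915}{4} \approx 228.75$)
$\frac{-47675 + \left(96 + 19\right)^{2}}{O + g} = \frac{-47675 + \left(96 + 19\right)^{2}}{-29603 + \frac{915}{4}} = \frac{-47675 + 115^{2}}{- \frac{117497}{4}} = \left(-47675 + 13225\right) \left(- \frac{4}{117497}\right) = \left(-34450\right) \left(- \frac{4}{117497}\right) = \frac{137800}{117497}$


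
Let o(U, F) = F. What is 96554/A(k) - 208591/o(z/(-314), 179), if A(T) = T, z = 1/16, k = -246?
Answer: -34298276/22017 ≈ -1557.8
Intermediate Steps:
z = 1/16 ≈ 0.062500
96554/A(k) - 208591/o(z/(-314), 179) = 96554/(-246) - 208591/179 = 96554*(-1/246) - 208591*1/179 = -48277/123 - 208591/179 = -34298276/22017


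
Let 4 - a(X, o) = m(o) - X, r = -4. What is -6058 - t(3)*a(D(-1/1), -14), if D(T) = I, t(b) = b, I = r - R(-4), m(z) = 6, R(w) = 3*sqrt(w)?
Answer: -6040 + 18*I ≈ -6040.0 + 18.0*I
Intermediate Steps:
I = -4 - 6*I (I = -4 - 3*sqrt(-4) = -4 - 3*2*I = -4 - 6*I ≈ -4.0 - 6.0*I)
D(T) = -4 - 6*I
a(X, o) = -2 + X (a(X, o) = 4 - (6 - X) = 4 + (-6 + X) = -2 + X)
-6058 - t(3)*a(D(-1/1), -14) = -6058 - 3*(-2 + (-4 - 6*I)) = -6058 - 3*(-6 - 6*I) = -6058 - (-18 - 18*I) = -6058 + (18 + 18*I) = -6040 + 18*I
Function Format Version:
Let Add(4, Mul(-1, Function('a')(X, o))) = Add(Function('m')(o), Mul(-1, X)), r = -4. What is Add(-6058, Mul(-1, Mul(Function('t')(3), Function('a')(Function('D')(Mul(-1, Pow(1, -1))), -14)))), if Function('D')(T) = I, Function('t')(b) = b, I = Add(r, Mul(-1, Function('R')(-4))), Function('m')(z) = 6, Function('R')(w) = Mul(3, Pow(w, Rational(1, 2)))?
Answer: Add(-6040, Mul(18, I)) ≈ Add(-6040.0, Mul(18.000, I))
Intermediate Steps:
I = Add(-4, Mul(-6, I)) (I = Add(-4, Mul(-1, Mul(3, Pow(-4, Rational(1, 2))))) = Add(-4, Mul(-1, Mul(3, Mul(2, I)))) = Add(-4, Mul(-1, Mul(6, I))) = Add(-4, Mul(-6, I)) ≈ Add(-4.0000, Mul(-6.0000, I)))
Function('D')(T) = Add(-4, Mul(-6, I))
Function('a')(X, o) = Add(-2, X) (Function('a')(X, o) = Add(4, Mul(-1, Add(6, Mul(-1, X)))) = Add(4, Add(-6, X)) = Add(-2, X))
Add(-6058, Mul(-1, Mul(Function('t')(3), Function('a')(Function('D')(Mul(-1, Pow(1, -1))), -14)))) = Add(-6058, Mul(-1, Mul(3, Add(-2, Add(-4, Mul(-6, I)))))) = Add(-6058, Mul(-1, Mul(3, Add(-6, Mul(-6, I))))) = Add(-6058, Mul(-1, Add(-18, Mul(-18, I)))) = Add(-6058, Add(18, Mul(18, I))) = Add(-6040, Mul(18, I))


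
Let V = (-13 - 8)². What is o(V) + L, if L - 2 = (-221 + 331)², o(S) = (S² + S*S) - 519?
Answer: 400545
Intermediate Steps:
V = 441 (V = (-21)² = 441)
o(S) = -519 + 2*S² (o(S) = (S² + S²) - 519 = 2*S² - 519 = -519 + 2*S²)
L = 12102 (L = 2 + (-221 + 331)² = 2 + 110² = 2 + 12100 = 12102)
o(V) + L = (-519 + 2*441²) + 12102 = (-519 + 2*194481) + 12102 = (-519 + 388962) + 12102 = 388443 + 12102 = 400545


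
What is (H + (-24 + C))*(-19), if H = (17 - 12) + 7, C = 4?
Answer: 152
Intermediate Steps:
H = 12 (H = 5 + 7 = 12)
(H + (-24 + C))*(-19) = (12 + (-24 + 4))*(-19) = (12 - 20)*(-19) = -8*(-19) = 152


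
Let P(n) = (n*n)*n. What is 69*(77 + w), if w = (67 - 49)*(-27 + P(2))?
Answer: -18285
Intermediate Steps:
P(n) = n**3 (P(n) = n**2*n = n**3)
w = -342 (w = (67 - 49)*(-27 + 2**3) = 18*(-27 + 8) = 18*(-19) = -342)
69*(77 + w) = 69*(77 - 342) = 69*(-265) = -18285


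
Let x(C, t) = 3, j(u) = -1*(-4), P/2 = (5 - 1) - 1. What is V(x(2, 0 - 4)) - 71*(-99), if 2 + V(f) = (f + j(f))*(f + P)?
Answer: 7090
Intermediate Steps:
P = 6 (P = 2*((5 - 1) - 1) = 2*(4 - 1) = 2*3 = 6)
j(u) = 4
V(f) = -2 + (4 + f)*(6 + f) (V(f) = -2 + (f + 4)*(f + 6) = -2 + (4 + f)*(6 + f))
V(x(2, 0 - 4)) - 71*(-99) = (22 + 3² + 10*3) - 71*(-99) = (22 + 9 + 30) + 7029 = 61 + 7029 = 7090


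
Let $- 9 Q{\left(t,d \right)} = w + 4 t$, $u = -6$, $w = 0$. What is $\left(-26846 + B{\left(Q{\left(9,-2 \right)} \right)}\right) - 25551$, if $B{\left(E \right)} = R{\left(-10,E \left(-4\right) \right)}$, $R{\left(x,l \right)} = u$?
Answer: $-52403$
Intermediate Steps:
$R{\left(x,l \right)} = -6$
$Q{\left(t,d \right)} = - \frac{4 t}{9}$ ($Q{\left(t,d \right)} = - \frac{0 + 4 t}{9} = - \frac{4 t}{9}$)
$B{\left(E \right)} = -6$
$\left(-26846 + B{\left(Q{\left(9,-2 \right)} \right)}\right) - 25551 = \left(-26846 - 6\right) - 25551 = -26852 - 25551 = -52403$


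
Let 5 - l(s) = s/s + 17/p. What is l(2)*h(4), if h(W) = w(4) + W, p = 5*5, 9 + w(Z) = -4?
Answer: -747/25 ≈ -29.880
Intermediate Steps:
w(Z) = -13 (w(Z) = -9 - 4 = -13)
p = 25
l(s) = 83/25 (l(s) = 5 - (s/s + 17/25) = 5 - (1 + 17*(1/25)) = 5 - (1 + 17/25) = 5 - 1*42/25 = 5 - 42/25 = 83/25)
h(W) = -13 + W
l(2)*h(4) = 83*(-13 + 4)/25 = (83/25)*(-9) = -747/25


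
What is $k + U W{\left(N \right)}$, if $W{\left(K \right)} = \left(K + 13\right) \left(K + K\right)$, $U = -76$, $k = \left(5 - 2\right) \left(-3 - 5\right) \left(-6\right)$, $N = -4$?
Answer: $5616$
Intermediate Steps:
$k = 144$ ($k = 3 \left(-8\right) \left(-6\right) = \left(-24\right) \left(-6\right) = 144$)
$W{\left(K \right)} = 2 K \left(13 + K\right)$ ($W{\left(K \right)} = \left(13 + K\right) 2 K = 2 K \left(13 + K\right)$)
$k + U W{\left(N \right)} = 144 - 76 \cdot 2 \left(-4\right) \left(13 - 4\right) = 144 - 76 \cdot 2 \left(-4\right) 9 = 144 - -5472 = 144 + 5472 = 5616$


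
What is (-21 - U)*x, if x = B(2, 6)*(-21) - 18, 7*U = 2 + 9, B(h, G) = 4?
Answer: 16116/7 ≈ 2302.3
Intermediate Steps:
U = 11/7 (U = (2 + 9)/7 = (⅐)*11 = 11/7 ≈ 1.5714)
x = -102 (x = 4*(-21) - 18 = -84 - 18 = -102)
(-21 - U)*x = (-21 - 1*11/7)*(-102) = (-21 - 11/7)*(-102) = -158/7*(-102) = 16116/7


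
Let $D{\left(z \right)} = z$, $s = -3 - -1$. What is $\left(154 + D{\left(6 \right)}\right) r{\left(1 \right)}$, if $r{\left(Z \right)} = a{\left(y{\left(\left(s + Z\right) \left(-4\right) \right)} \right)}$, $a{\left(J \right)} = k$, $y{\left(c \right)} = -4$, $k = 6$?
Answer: $960$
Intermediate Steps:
$s = -2$ ($s = -3 + 1 = -2$)
$a{\left(J \right)} = 6$
$r{\left(Z \right)} = 6$
$\left(154 + D{\left(6 \right)}\right) r{\left(1 \right)} = \left(154 + 6\right) 6 = 160 \cdot 6 = 960$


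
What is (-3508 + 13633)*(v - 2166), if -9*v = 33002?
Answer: -59058000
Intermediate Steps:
v = -33002/9 (v = -⅑*33002 = -33002/9 ≈ -3666.9)
(-3508 + 13633)*(v - 2166) = (-3508 + 13633)*(-33002/9 - 2166) = 10125*(-52496/9) = -59058000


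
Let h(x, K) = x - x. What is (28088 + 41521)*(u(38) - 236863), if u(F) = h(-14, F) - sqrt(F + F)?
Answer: -16487796567 - 139218*sqrt(19) ≈ -1.6488e+10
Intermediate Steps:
h(x, K) = 0
u(F) = -sqrt(2)*sqrt(F) (u(F) = 0 - sqrt(F + F) = 0 - sqrt(2*F) = 0 - sqrt(2)*sqrt(F) = -sqrt(2)*sqrt(F))
(28088 + 41521)*(u(38) - 236863) = (28088 + 41521)*(-sqrt(2)*sqrt(38) - 236863) = 69609*(-2*sqrt(19) - 236863) = 69609*(-236863 - 2*sqrt(19)) = -16487796567 - 139218*sqrt(19)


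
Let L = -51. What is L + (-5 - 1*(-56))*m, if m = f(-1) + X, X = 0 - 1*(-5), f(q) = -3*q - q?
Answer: 408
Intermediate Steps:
f(q) = -4*q
X = 5 (X = 0 + 5 = 5)
m = 9 (m = -4*(-1) + 5 = 4 + 5 = 9)
L + (-5 - 1*(-56))*m = -51 + (-5 - 1*(-56))*9 = -51 + (-5 + 56)*9 = -51 + 51*9 = -51 + 459 = 408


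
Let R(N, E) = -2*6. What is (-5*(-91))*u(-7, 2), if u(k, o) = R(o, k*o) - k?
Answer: -2275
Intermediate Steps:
R(N, E) = -12
u(k, o) = -12 - k
(-5*(-91))*u(-7, 2) = (-5*(-91))*(-12 - 1*(-7)) = 455*(-12 + 7) = 455*(-5) = -2275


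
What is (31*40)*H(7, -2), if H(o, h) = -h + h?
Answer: 0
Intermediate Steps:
H(o, h) = 0
(31*40)*H(7, -2) = (31*40)*0 = 1240*0 = 0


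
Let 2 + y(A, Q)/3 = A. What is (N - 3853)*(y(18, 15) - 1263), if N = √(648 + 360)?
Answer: 4681395 - 14580*√7 ≈ 4.6428e+6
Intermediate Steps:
y(A, Q) = -6 + 3*A
N = 12*√7 (N = √1008 = 12*√7 ≈ 31.749)
(N - 3853)*(y(18, 15) - 1263) = (12*√7 - 3853)*((-6 + 3*18) - 1263) = (-3853 + 12*√7)*((-6 + 54) - 1263) = (-3853 + 12*√7)*(48 - 1263) = (-3853 + 12*√7)*(-1215) = 4681395 - 14580*√7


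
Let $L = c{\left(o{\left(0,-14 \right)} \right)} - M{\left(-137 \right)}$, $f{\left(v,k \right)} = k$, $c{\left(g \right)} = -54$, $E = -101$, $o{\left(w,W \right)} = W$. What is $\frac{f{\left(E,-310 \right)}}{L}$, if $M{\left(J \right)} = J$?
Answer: $- \frac{310}{83} \approx -3.7349$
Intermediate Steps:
$L = 83$ ($L = -54 - -137 = -54 + 137 = 83$)
$\frac{f{\left(E,-310 \right)}}{L} = - \frac{310}{83}$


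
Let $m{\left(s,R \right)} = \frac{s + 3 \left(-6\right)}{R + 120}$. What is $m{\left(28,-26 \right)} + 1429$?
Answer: $\frac{67168}{47} \approx 1429.1$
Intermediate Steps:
$m{\left(s,R \right)} = \frac{-18 + s}{120 + R}$ ($m{\left(s,R \right)} = \frac{s - 18}{120 + R} = \frac{-18 + s}{120 + R}$)
$m{\left(28,-26 \right)} + 1429 = \frac{-18 + 28}{120 - 26} + 1429 = \frac{1}{94} \cdot 10 + 1429 = \frac{5}{47} + 1429 = \frac{67168}{47}$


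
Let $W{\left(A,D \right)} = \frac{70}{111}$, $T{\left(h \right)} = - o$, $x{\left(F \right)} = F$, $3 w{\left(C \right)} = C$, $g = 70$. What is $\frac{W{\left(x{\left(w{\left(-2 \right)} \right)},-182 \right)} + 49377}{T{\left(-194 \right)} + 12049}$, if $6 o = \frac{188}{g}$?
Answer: $\frac{191832095}{46808626} \approx 4.0982$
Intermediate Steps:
$o = \frac{47}{105}$ ($o = \frac{188 \cdot \frac{1}{70}}{6} = \frac{1}{6} \cdot \frac{94}{35} = \frac{47}{105} \approx 0.44762$)
$w{\left(C \right)} = \frac{C}{3}$
$T{\left(h \right)} = - \frac{47}{105}$ ($T{\left(h \right)} = \left(-1\right) \frac{47}{105} = - \frac{47}{105}$)
$W{\left(A,D \right)} = \frac{70}{111}$ ($W{\left(A,D \right)} = 70 \cdot \frac{1}{111} = \frac{70}{111}$)
$\frac{W{\left(x{\left(w{\left(-2 \right)} \right)},-182 \right)} + 49377}{T{\left(-194 \right)} + 12049} = \frac{\frac{70}{111} + 49377}{- \frac{47}{105} + 12049} = \frac{5480917}{111 \cdot \frac{1265098}{105}} = \frac{5480917}{111} \cdot \frac{105}{1265098} = \frac{191832095}{46808626}$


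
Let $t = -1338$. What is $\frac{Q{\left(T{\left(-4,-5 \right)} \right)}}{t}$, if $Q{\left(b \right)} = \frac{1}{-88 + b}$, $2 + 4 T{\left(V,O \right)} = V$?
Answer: $\frac{1}{119751} \approx 8.3507 \cdot 10^{-6}$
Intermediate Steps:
$T{\left(V,O \right)} = - \frac{1}{2} + \frac{V}{4}$
$\frac{Q{\left(T{\left(-4,-5 \right)} \right)}}{t} = \frac{1}{\left(-88 + \left(- \frac{1}{2} + \frac{1}{4} \left(-4\right)\right)\right) \left(-1338\right)} = \frac{1}{-88 - \frac{3}{2}} \left(- \frac{1}{1338}\right) = \frac{1}{- \frac{179}{2}} \left(- \frac{1}{1338}\right) = \left(- \frac{2}{179}\right) \left(- \frac{1}{1338}\right) = \frac{1}{119751}$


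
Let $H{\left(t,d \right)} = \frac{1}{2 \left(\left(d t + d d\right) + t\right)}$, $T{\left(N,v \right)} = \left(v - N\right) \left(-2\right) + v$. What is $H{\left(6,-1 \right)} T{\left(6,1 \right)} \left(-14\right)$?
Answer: $-77$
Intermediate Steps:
$T{\left(N,v \right)} = - v + 2 N$ ($T{\left(N,v \right)} = \left(- 2 v + 2 N\right) + v = - v + 2 N$)
$H{\left(t,d \right)} = \frac{1}{2 t + 2 d^{2} + 2 d t}$ ($H{\left(t,d \right)} = \frac{1}{2 \left(\left(d t + d^{2}\right) + t\right)} = \frac{1}{2 \left(\left(d^{2} + d t\right) + t\right)} = \frac{1}{2 \left(t + d^{2} + d t\right)} = \frac{1}{2 t + 2 d^{2} + 2 d t}$)
$H{\left(6,-1 \right)} T{\left(6,1 \right)} \left(-14\right) = \frac{1}{2 \left(6 + \left(-1\right)^{2} - 6\right)} \left(\left(-1\right) 1 + 2 \cdot 6\right) \left(-14\right) = \frac{1}{2 \left(6 + 1 - 6\right)} \left(-1 + 12\right) \left(-14\right) = \frac{1}{2 \cdot 1} \cdot 11 \left(-14\right) = \frac{1}{2} \cdot 1 \cdot 11 \left(-14\right) = \frac{1}{2} \cdot 11 \left(-14\right) = \frac{11}{2} \left(-14\right) = -77$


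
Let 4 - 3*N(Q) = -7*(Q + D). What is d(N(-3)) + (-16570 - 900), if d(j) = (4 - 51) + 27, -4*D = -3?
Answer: -17490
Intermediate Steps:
D = ¾ (D = -¼*(-3) = ¾ ≈ 0.75000)
N(Q) = 37/12 + 7*Q/3 (N(Q) = 4/3 - (-7)*(Q + ¾)/3 = 4/3 - (-7)*(¾ + Q)/3 = 4/3 - (-21/4 - 7*Q)/3 = 4/3 + (7/4 + 7*Q/3) = 37/12 + 7*Q/3)
d(j) = -20 (d(j) = -47 + 27 = -20)
d(N(-3)) + (-16570 - 900) = -20 + (-16570 - 900) = -20 - 17470 = -17490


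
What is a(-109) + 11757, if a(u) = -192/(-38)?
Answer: 223479/19 ≈ 11762.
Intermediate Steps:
a(u) = 96/19 (a(u) = -192*(-1/38) = 96/19)
a(-109) + 11757 = 96/19 + 11757 = 223479/19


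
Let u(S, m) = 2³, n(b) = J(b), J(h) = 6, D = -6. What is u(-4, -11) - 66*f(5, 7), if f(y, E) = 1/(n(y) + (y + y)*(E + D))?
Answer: 31/8 ≈ 3.8750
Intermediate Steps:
n(b) = 6
u(S, m) = 8
f(y, E) = 1/(6 + 2*y*(-6 + E)) (f(y, E) = 1/(6 + (y + y)*(E - 6)) = 1/(6 + (2*y)*(-6 + E)) = 1/(6 + 2*y*(-6 + E)))
u(-4, -11) - 66*f(5, 7) = 8 - 33/(3 - 6*5 + 7*5) = 8 - 33/(3 - 30 + 35) = 8 - 33/8 = 31/8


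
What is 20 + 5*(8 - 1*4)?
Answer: 40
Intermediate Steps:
20 + 5*(8 - 1*4) = 20 + 5*(8 - 4) = 20 + 5*4 = 20 + 20 = 40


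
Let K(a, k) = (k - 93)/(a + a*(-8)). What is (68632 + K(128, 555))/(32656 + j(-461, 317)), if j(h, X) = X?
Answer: 4392415/2110272 ≈ 2.0814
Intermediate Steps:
K(a, k) = -(-93 + k)/(7*a) (K(a, k) = (-93 + k)/(a - 8*a) = (-93 + k)/((-7*a)) = (-93 + k)*(-1/(7*a)) = -(-93 + k)/(7*a))
(68632 + K(128, 555))/(32656 + j(-461, 317)) = (68632 + (⅐)*(93 - 1*555)/128)/(32656 + 317) = (68632 + (⅐)*(1/128)*(93 - 555))/32973 = (68632 + (⅐)*(1/128)*(-462))*(1/32973) = (68632 - 33/64)*(1/32973) = (4392415/64)*(1/32973) = 4392415/2110272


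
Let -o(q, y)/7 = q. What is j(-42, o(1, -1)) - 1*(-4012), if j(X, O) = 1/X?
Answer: 168503/42 ≈ 4012.0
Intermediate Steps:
o(q, y) = -7*q
j(-42, o(1, -1)) - 1*(-4012) = 1/(-42) - 1*(-4012) = -1/42 + 4012 = 168503/42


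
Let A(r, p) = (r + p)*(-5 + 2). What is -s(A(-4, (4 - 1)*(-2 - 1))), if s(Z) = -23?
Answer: 23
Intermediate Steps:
A(r, p) = -3*p - 3*r (A(r, p) = (p + r)*(-3) = -3*p - 3*r)
-s(A(-4, (4 - 1)*(-2 - 1))) = -1*(-23) = 23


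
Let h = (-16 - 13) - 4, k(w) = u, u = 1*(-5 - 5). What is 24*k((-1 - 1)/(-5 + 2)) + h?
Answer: -273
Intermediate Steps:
u = -10 (u = 1*(-10) = -10)
k(w) = -10
h = -33 (h = -29 - 4 = -33)
24*k((-1 - 1)/(-5 + 2)) + h = 24*(-10) - 33 = -240 - 33 = -273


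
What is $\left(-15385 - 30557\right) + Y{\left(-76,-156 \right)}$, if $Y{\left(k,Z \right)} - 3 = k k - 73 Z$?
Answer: $-28775$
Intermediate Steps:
$Y{\left(k,Z \right)} = 3 + k^{2} - 73 Z$ ($Y{\left(k,Z \right)} = 3 - \left(73 Z - k k\right) = 3 - \left(- k^{2} + 73 Z\right) = 3 + k^{2} - 73 Z$)
$\left(-15385 - 30557\right) + Y{\left(-76,-156 \right)} = \left(-15385 - 30557\right) + \left(3 + \left(-76\right)^{2} - -11388\right) = -45942 + \left(3 + 5776 + 11388\right) = -45942 + 17167 = -28775$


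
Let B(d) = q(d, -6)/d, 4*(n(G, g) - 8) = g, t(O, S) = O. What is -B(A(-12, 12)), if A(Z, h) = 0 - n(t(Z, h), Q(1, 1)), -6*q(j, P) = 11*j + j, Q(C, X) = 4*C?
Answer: 2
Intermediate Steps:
n(G, g) = 8 + g/4
q(j, P) = -2*j (q(j, P) = -(11*j + j)/6 = -2*j)
A(Z, h) = -9 (A(Z, h) = 0 - (8 + (4*1)/4) = 0 - (8 + (1/4)*4) = 0 - (8 + 1) = 0 - 1*9 = 0 - 9 = -9)
B(d) = -2 (B(d) = (-2*d)/d = -2)
-B(A(-12, 12)) = -1*(-2) = 2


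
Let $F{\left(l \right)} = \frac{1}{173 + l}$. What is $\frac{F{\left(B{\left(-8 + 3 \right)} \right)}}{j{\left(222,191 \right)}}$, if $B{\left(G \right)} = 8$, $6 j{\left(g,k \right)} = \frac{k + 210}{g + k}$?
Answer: $\frac{2478}{72581} \approx 0.034141$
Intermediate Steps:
$j{\left(g,k \right)} = \frac{210 + k}{6 \left(g + k\right)}$ ($j{\left(g,k \right)} = \frac{\left(k + 210\right) \frac{1}{g + k}}{6} = \frac{\left(210 + k\right) \frac{1}{g + k}}{6} = \frac{\frac{1}{g + k} \left(210 + k\right)}{6} = \frac{210 + k}{6 \left(g + k\right)}$)
$\frac{F{\left(B{\left(-8 + 3 \right)} \right)}}{j{\left(222,191 \right)}} = \frac{1}{\left(173 + 8\right) \frac{35 + \frac{1}{6} \cdot 191}{222 + 191}} = \frac{1}{181 \frac{35 + \frac{191}{6}}{413}} = \frac{1}{181 \cdot \frac{1}{413} \cdot \frac{401}{6}} = \frac{1}{181 \cdot \frac{401}{2478}} = \frac{1}{181} \cdot \frac{2478}{401} = \frac{2478}{72581}$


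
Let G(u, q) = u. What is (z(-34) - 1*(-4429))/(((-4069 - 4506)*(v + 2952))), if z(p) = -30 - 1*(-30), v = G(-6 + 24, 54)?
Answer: -4429/25467750 ≈ -0.00017391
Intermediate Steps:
v = 18 (v = -6 + 24 = 18)
z(p) = 0 (z(p) = -30 + 30 = 0)
(z(-34) - 1*(-4429))/(((-4069 - 4506)*(v + 2952))) = (0 - 1*(-4429))/(((-4069 - 4506)*(18 + 2952))) = (0 + 4429)/((-8575*2970)) = 4429/(-25467750) = 4429*(-1/25467750) = -4429/25467750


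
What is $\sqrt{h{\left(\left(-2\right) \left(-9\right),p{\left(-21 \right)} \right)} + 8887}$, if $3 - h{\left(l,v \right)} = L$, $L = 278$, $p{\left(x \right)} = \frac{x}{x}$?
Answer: $2 \sqrt{2153} \approx 92.801$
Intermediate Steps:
$p{\left(x \right)} = 1$
$h{\left(l,v \right)} = -275$ ($h{\left(l,v \right)} = 3 - 278 = -275$)
$\sqrt{h{\left(\left(-2\right) \left(-9\right),p{\left(-21 \right)} \right)} + 8887} = \sqrt{-275 + 8887} = \sqrt{8612} = 2 \sqrt{2153}$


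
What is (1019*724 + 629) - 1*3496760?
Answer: -2758375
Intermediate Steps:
(1019*724 + 629) - 1*3496760 = (737756 + 629) - 3496760 = 738385 - 3496760 = -2758375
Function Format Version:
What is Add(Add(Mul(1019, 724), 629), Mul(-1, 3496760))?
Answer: -2758375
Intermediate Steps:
Add(Add(Mul(1019, 724), 629), Mul(-1, 3496760)) = Add(Add(737756, 629), -3496760) = Add(738385, -3496760) = -2758375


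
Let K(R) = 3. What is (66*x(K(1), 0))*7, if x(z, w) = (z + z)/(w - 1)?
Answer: -2772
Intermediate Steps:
x(z, w) = 2*z/(-1 + w) (x(z, w) = (2*z)/(-1 + w) = 2*z/(-1 + w))
(66*x(K(1), 0))*7 = (66*(2*3/(-1 + 0)))*7 = (66*(2*3/(-1)))*7 = (66*(2*3*(-1)))*7 = (66*(-6))*7 = -396*7 = -2772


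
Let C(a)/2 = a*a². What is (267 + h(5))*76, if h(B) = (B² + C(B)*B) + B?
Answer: 117572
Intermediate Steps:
C(a) = 2*a³ (C(a) = 2*(a*a²) = 2*a³)
h(B) = B + B² + 2*B⁴ (h(B) = (B² + (2*B³)*B) + B = (B² + 2*B⁴) + B = B + B² + 2*B⁴)
(267 + h(5))*76 = (267 + 5*(1 + 5 + 2*5³))*76 = (267 + 5*(1 + 5 + 2*125))*76 = (267 + 5*(1 + 5 + 250))*76 = (267 + 5*256)*76 = (267 + 1280)*76 = 1547*76 = 117572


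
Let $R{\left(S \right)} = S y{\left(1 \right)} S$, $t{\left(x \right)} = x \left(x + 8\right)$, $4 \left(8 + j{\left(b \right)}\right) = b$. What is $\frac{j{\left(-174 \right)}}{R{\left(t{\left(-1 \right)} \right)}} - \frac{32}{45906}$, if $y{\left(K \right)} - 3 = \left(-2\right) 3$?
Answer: $\frac{112355}{321342} \approx 0.34964$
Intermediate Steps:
$y{\left(K \right)} = -3$ ($y{\left(K \right)} = 3 - 6 = -3$)
$j{\left(b \right)} = -8 + \frac{b}{4}$
$t{\left(x \right)} = x \left(8 + x\right)$
$R{\left(S \right)} = - 3 S^{2}$ ($R{\left(S \right)} = S \left(-3\right) S = - 3 S S = - 3 S^{2}$)
$\frac{j{\left(-174 \right)}}{R{\left(t{\left(-1 \right)} \right)}} - \frac{32}{45906} = \frac{-8 + \frac{1}{4} \left(-174\right)}{\left(-3\right) \left(- (8 - 1)\right)^{2}} - \frac{32}{45906} = \frac{-8 - \frac{87}{2}}{\left(-3\right) \left(\left(-1\right) 7\right)^{2}} - \frac{16}{22953} = - \frac{103}{2 \left(- 3 \left(-7\right)^{2}\right)} - \frac{16}{22953} = - \frac{103}{2 \left(\left(-3\right) 49\right)} - \frac{16}{22953} = - \frac{103}{2 \left(-147\right)} - \frac{16}{22953} = \left(- \frac{103}{2}\right) \left(- \frac{1}{147}\right) - \frac{16}{22953} = \frac{103}{294} - \frac{16}{22953} = \frac{112355}{321342}$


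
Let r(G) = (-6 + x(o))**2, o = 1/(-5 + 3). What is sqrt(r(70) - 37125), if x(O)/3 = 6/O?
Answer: 3*I*sqrt(3929) ≈ 188.05*I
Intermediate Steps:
o = -1/2 (o = 1/(-2) = -1/2 ≈ -0.50000)
x(O) = 18/O (x(O) = 3*(6/O) = 18/O)
r(G) = 1764 (r(G) = (-6 + 18/(-1/2))**2 = (-6 + 18*(-2))**2 = (-6 - 36)**2 = (-42)**2 = 1764)
sqrt(r(70) - 37125) = sqrt(1764 - 37125) = sqrt(-35361) = 3*I*sqrt(3929)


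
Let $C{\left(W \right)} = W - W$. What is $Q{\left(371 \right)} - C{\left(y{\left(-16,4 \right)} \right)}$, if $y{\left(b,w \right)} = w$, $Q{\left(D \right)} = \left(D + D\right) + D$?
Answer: $1113$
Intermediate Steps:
$Q{\left(D \right)} = 3 D$ ($Q{\left(D \right)} = 2 D + D = 3 D$)
$C{\left(W \right)} = 0$
$Q{\left(371 \right)} - C{\left(y{\left(-16,4 \right)} \right)} = 3 \cdot 371 - 0 = 1113 + 0 = 1113$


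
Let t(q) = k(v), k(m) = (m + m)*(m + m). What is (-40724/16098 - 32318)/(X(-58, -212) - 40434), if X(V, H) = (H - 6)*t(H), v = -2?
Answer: 130073972/176764089 ≈ 0.73586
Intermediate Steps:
k(m) = 4*m² (k(m) = (2*m)*(2*m) = 4*m²)
t(q) = 16 (t(q) = 4*(-2)² = 4*4 = 16)
X(V, H) = -96 + 16*H (X(V, H) = (H - 6)*16 = (-6 + H)*16 = -96 + 16*H)
(-40724/16098 - 32318)/(X(-58, -212) - 40434) = (-40724/16098 - 32318)/((-96 + 16*(-212)) - 40434) = (-40724*1/16098 - 32318)/((-96 - 3392) - 40434) = (-20362/8049 - 32318)/(-3488 - 40434) = -260147944/8049/(-43922) = -260147944/8049*(-1/43922) = 130073972/176764089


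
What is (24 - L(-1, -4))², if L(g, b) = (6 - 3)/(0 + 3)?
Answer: 529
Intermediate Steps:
L(g, b) = 1 (L(g, b) = 3/3 = 3*(⅓) = 1)
(24 - L(-1, -4))² = (24 - 1*1)² = (24 - 1)² = 23² = 529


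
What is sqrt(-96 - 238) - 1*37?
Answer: -37 + I*sqrt(334) ≈ -37.0 + 18.276*I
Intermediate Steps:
sqrt(-96 - 238) - 1*37 = sqrt(-334) - 37 = I*sqrt(334) - 37 = -37 + I*sqrt(334)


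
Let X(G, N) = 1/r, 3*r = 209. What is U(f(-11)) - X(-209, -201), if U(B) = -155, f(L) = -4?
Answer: -32398/209 ≈ -155.01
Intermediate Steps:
r = 209/3 (r = (⅓)*209 = 209/3 ≈ 69.667)
X(G, N) = 3/209 (X(G, N) = 1/(209/3) = 3/209)
U(f(-11)) - X(-209, -201) = -155 - 1*3/209 = -155 - 3/209 = -32398/209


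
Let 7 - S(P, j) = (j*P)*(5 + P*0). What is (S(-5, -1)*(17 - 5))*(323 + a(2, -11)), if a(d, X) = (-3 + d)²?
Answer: -69984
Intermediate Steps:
S(P, j) = 7 - 5*P*j (S(P, j) = 7 - j*P*(5 + P*0) = 7 - P*j*(5 + 0) = 7 - P*j*5 = 7 - 5*P*j)
(S(-5, -1)*(17 - 5))*(323 + a(2, -11)) = ((7 - 5*(-5)*(-1))*(17 - 5))*(323 + (-3 + 2)²) = ((7 - 25)*12)*(323 + (-1)²) = (-18*12)*(323 + 1) = -216*324 = -69984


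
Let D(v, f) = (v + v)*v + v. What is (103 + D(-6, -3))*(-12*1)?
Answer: -2028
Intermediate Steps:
D(v, f) = v + 2*v² (D(v, f) = (2*v)*v + v = 2*v² + v = v + 2*v²)
(103 + D(-6, -3))*(-12*1) = (103 - 6*(1 + 2*(-6)))*(-12*1) = (103 - 6*(1 - 12))*(-12) = (103 - 6*(-11))*(-12) = (103 + 66)*(-12) = 169*(-12) = -2028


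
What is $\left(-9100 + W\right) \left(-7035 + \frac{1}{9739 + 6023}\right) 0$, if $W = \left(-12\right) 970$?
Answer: $0$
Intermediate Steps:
$W = -11640$
$\left(-9100 + W\right) \left(-7035 + \frac{1}{9739 + 6023}\right) 0 = \left(-9100 - 11640\right) \left(-7035 + \frac{1}{9739 + 6023}\right) 0 = - 20740 \left(-7035 + \frac{1}{15762}\right) 0 = \left(-20740\right) \left(- \frac{110885669}{15762}\right) 0 = \frac{1149884387530}{7881} \cdot 0 = 0$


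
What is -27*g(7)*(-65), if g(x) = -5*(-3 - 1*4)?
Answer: 61425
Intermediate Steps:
g(x) = 35 (g(x) = -5*(-3 - 4) = -5*(-7) = 35)
-27*g(7)*(-65) = -27*35*(-65) = -945*(-65) = 61425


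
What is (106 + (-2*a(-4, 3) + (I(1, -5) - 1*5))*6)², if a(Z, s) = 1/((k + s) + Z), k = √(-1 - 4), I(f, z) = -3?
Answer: 20*(-298*I + 203*√5)/(√5 - 2*I) ≈ 3580.0 + 536.66*I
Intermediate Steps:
k = I*√5 (k = √(-5) = I*√5 ≈ 2.2361*I)
a(Z, s) = 1/(Z + s + I*√5) (a(Z, s) = 1/((I*√5 + s) + Z) = 1/((s + I*√5) + Z) = 1/(Z + s + I*√5))
(106 + (-2*a(-4, 3) + (I(1, -5) - 1*5))*6)² = (106 + (-2/(-4 + 3 + I*√5) + (-3 - 1*5))*6)² = (106 + (-2/(-1 + I*√5) + (-3 - 5))*6)² = (106 + (-2/(-1 + I*√5) - 8)*6)² = (106 + (-8 - 2/(-1 + I*√5))*6)² = (106 + (-48 - 12/(-1 + I*√5)))² = (58 - 12/(-1 + I*√5))²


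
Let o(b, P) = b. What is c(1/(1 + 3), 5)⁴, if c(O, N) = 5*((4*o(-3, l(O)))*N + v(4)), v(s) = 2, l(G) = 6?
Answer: 7072810000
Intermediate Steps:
c(O, N) = 10 - 60*N (c(O, N) = 5*((4*(-3))*N + 2) = 5*(-12*N + 2) = 5*(2 - 12*N) = 10 - 60*N)
c(1/(1 + 3), 5)⁴ = (10 - 60*5)⁴ = (10 - 300)⁴ = (-290)⁴ = 7072810000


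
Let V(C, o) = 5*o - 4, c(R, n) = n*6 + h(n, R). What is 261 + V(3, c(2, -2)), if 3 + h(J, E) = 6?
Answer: 212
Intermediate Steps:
h(J, E) = 3 (h(J, E) = -3 + 6 = 3)
c(R, n) = 3 + 6*n (c(R, n) = n*6 + 3 = 6*n + 3 = 3 + 6*n)
V(C, o) = -4 + 5*o
261 + V(3, c(2, -2)) = 261 + (-4 + 5*(3 + 6*(-2))) = 261 + (-4 + 5*(3 - 12)) = 261 + (-4 + 5*(-9)) = 261 + (-4 - 45) = 261 - 49 = 212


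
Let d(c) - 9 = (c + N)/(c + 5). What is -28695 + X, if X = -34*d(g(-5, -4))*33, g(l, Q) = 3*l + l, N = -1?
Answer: -201819/5 ≈ -40364.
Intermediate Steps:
g(l, Q) = 4*l
d(c) = 9 + (-1 + c)/(5 + c) (d(c) = 9 + (c - 1)/(c + 5) = 9 + (-1 + c)/(5 + c))
X = -58344/5 (X = -68*(22 + 5*(4*(-5)))/(5 + 4*(-5))*33 = -68*(22 + 5*(-20))/(5 - 20)*33 = -68*(22 - 100)/(-15)*33 = -68*(-1)*(-78)/15*33 = -34*52/5*33 = -1768/5*33 = -58344/5 ≈ -11669.)
-28695 + X = -28695 - 58344/5 = -201819/5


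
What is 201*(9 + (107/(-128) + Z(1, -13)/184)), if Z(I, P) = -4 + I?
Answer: 4821387/2944 ≈ 1637.7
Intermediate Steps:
201*(9 + (107/(-128) + Z(1, -13)/184)) = 201*(9 + (107/(-128) + (-4 + 1)/184)) = 201*(9 + (107*(-1/128) - 3*1/184)) = 201*(9 + (-107/128 - 3/184)) = 201*(9 - 2509/2944) = 201*(23987/2944) = 4821387/2944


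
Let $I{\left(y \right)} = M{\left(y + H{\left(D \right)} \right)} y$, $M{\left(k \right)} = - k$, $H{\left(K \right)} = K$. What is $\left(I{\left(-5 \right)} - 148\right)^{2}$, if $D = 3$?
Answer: $24964$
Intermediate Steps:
$I{\left(y \right)} = y \left(-3 - y\right)$ ($I{\left(y \right)} = - (y + 3) y = - (3 + y) y = \left(-3 - y\right) y = y \left(-3 - y\right)$)
$\left(I{\left(-5 \right)} - 148\right)^{2} = \left(\left(-1\right) \left(-5\right) \left(3 - 5\right) - 148\right)^{2} = \left(\left(-1\right) \left(-5\right) \left(-2\right) - 148\right)^{2} = \left(-10 - 148\right)^{2} = \left(-158\right)^{2} = 24964$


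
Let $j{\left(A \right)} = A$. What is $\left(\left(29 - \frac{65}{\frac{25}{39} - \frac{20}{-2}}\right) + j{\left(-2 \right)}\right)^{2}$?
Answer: $\frac{3006756}{6889} \approx 436.46$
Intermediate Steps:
$\left(\left(29 - \frac{65}{\frac{25}{39} - \frac{20}{-2}}\right) + j{\left(-2 \right)}\right)^{2} = \left(\left(29 - \frac{65}{\frac{25}{39} - \frac{20}{-2}}\right) - 2\right)^{2} = \left(\left(29 - \frac{65}{25 \cdot \frac{1}{39} - -10}\right) - 2\right)^{2} = \left(\left(29 - \frac{65}{\frac{25}{39} + 10}\right) - 2\right)^{2} = \left(\left(29 - \frac{65}{\frac{415}{39}}\right) - 2\right)^{2} = \left(\left(29 - \frac{507}{83}\right) - 2\right)^{2} = \left(\frac{1900}{83} - 2\right)^{2} = \left(\frac{1734}{83}\right)^{2} = \frac{3006756}{6889}$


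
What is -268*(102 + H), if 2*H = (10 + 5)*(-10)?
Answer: -7236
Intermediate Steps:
H = -75 (H = ((10 + 5)*(-10))/2 = (15*(-10))/2 = (½)*(-150) = -75)
-268*(102 + H) = -268*(102 - 75) = -268*27 = -7236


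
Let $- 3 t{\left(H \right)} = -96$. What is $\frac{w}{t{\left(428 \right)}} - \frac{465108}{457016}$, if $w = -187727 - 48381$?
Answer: $- \frac{481785791}{65288} \approx -7379.4$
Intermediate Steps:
$w = -236108$
$t{\left(H \right)} = 32$ ($t{\left(H \right)} = \left(- \frac{1}{3}\right) \left(-96\right) = 32$)
$\frac{w}{t{\left(428 \right)}} - \frac{465108}{457016} = - \frac{236108}{32} - \frac{465108}{457016} = \left(-236108\right) \frac{1}{32} - \frac{16611}{16322} = - \frac{59027}{8} - \frac{16611}{16322} = - \frac{481785791}{65288}$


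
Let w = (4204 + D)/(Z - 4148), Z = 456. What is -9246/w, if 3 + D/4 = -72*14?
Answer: 4267029/20 ≈ 2.1335e+5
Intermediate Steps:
D = -4044 (D = -12 + 4*(-72*14) = -12 + 4*(-1008) = -12 - 4032 = -4044)
w = -40/923 (w = (4204 - 4044)/(456 - 4148) = 160/(-3692) = 160*(-1/3692) = -40/923 ≈ -0.043337)
-9246/w = -9246/(-40/923) = -9246*(-923/40) = 4267029/20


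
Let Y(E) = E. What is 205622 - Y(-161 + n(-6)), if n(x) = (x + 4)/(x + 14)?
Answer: 823133/4 ≈ 2.0578e+5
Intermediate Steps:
n(x) = (4 + x)/(14 + x)
205622 - Y(-161 + n(-6)) = 205622 - (-161 + (4 - 6)/(14 - 6)) = 205622 - (-161 - 2/8) = 205622 - (-161 + (⅛)*(-2)) = 205622 - (-161 - ¼) = 205622 - 1*(-645/4) = 205622 + 645/4 = 823133/4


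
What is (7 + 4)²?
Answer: 121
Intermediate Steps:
(7 + 4)² = 11² = 121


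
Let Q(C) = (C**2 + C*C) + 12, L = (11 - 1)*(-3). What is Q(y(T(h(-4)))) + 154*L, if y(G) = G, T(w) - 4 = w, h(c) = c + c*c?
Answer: -4096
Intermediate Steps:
h(c) = c + c**2
T(w) = 4 + w
L = -30 (L = 10*(-3) = -30)
Q(C) = 12 + 2*C**2 (Q(C) = (C**2 + C**2) + 12 = 2*C**2 + 12 = 12 + 2*C**2)
Q(y(T(h(-4)))) + 154*L = (12 + 2*(4 - 4*(1 - 4))**2) + 154*(-30) = (12 + 2*(4 - 4*(-3))**2) - 4620 = (12 + 2*(4 + 12)**2) - 4620 = (12 + 2*16**2) - 4620 = (12 + 2*256) - 4620 = (12 + 512) - 4620 = 524 - 4620 = -4096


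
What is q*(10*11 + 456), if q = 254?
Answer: 143764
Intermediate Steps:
q*(10*11 + 456) = 254*(10*11 + 456) = 254*(110 + 456) = 254*566 = 143764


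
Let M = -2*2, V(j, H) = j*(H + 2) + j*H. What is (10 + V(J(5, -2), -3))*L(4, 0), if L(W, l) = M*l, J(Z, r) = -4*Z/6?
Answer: 0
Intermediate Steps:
J(Z, r) = -2*Z/3 (J(Z, r) = -4*Z*(⅙) = -2*Z/3)
V(j, H) = H*j + j*(2 + H) (V(j, H) = j*(2 + H) + H*j = H*j + j*(2 + H))
M = -4
L(W, l) = -4*l
(10 + V(J(5, -2), -3))*L(4, 0) = (10 + 2*(-⅔*5)*(1 - 3))*(-4*0) = (10 + 2*(-10/3)*(-2))*0 = (10 + 40/3)*0 = (70/3)*0 = 0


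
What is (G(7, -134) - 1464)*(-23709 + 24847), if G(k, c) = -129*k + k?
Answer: -2685680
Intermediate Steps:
G(k, c) = -128*k
(G(7, -134) - 1464)*(-23709 + 24847) = (-128*7 - 1464)*(-23709 + 24847) = (-896 - 1464)*1138 = -2360*1138 = -2685680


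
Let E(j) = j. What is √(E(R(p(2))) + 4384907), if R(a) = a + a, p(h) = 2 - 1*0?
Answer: √4384911 ≈ 2094.0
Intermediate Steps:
p(h) = 2 (p(h) = 2 + 0 = 2)
R(a) = 2*a
√(E(R(p(2))) + 4384907) = √(2*2 + 4384907) = √(4 + 4384907) = √4384911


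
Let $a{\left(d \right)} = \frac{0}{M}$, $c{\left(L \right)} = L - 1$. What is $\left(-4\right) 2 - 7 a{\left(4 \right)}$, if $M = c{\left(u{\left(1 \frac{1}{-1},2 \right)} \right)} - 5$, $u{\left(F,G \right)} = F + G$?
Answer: $-8$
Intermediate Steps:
$c{\left(L \right)} = -1 + L$
$M = -5$ ($M = \left(-1 + \left(1 \frac{1}{-1} + 2\right)\right) - 5 = \left(-1 + \left(1 \left(-1\right) + 2\right)\right) - 5 = \left(-1 + \left(-1 + 2\right)\right) - 5 = \left(-1 + 1\right) - 5 = 0 - 5 = -5$)
$a{\left(d \right)} = 0$ ($a{\left(d \right)} = \frac{0}{-5} = 0 \left(- \frac{1}{5}\right) = 0$)
$\left(-4\right) 2 - 7 a{\left(4 \right)} = \left(-4\right) 2 - 0 = -8 + 0 = -8$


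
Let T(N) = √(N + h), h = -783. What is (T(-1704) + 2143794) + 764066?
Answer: 2907860 + I*√2487 ≈ 2.9079e+6 + 49.87*I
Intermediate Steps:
T(N) = √(-783 + N) (T(N) = √(N - 783) = √(-783 + N))
(T(-1704) + 2143794) + 764066 = (√(-783 - 1704) + 2143794) + 764066 = (√(-2487) + 2143794) + 764066 = (I*√2487 + 2143794) + 764066 = (2143794 + I*√2487) + 764066 = 2907860 + I*√2487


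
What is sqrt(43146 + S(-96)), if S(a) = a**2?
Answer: 3*sqrt(5818) ≈ 228.83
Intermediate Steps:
sqrt(43146 + S(-96)) = sqrt(43146 + (-96)**2) = sqrt(43146 + 9216) = sqrt(52362) = 3*sqrt(5818)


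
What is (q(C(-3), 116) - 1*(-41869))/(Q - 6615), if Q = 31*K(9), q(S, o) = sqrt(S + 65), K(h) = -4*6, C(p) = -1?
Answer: -1269/223 ≈ -5.6906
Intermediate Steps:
K(h) = -24
q(S, o) = sqrt(65 + S)
Q = -744 (Q = 31*(-24) = -744)
(q(C(-3), 116) - 1*(-41869))/(Q - 6615) = (sqrt(65 - 1) - 1*(-41869))/(-744 - 6615) = (sqrt(64) + 41869)/(-7359) = (8 + 41869)*(-1/7359) = 41877*(-1/7359) = -1269/223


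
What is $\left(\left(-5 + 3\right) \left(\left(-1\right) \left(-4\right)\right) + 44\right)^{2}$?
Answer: $1296$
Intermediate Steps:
$\left(\left(-5 + 3\right) \left(\left(-1\right) \left(-4\right)\right) + 44\right)^{2} = \left(\left(-2\right) 4 + 44\right)^{2} = \left(-8 + 44\right)^{2} = 36^{2} = 1296$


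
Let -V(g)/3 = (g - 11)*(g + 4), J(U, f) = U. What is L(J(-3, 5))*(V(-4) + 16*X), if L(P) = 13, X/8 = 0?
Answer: 0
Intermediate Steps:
X = 0 (X = 8*0 = 0)
V(g) = -3*(-11 + g)*(4 + g) (V(g) = -3*(g - 11)*(g + 4) = -3*(-11 + g)*(4 + g))
L(J(-3, 5))*(V(-4) + 16*X) = 13*((132 - 3*(-4)² + 21*(-4)) + 16*0) = 13*((132 - 3*16 - 84) + 0) = 13*((132 - 48 - 84) + 0) = 13*(0 + 0) = 13*0 = 0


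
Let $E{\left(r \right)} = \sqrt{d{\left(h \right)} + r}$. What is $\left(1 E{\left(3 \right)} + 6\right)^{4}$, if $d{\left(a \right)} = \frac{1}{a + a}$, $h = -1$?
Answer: $\frac{\left(12 + \sqrt{10}\right)^{4}}{16} \approx 3303.2$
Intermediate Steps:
$d{\left(a \right)} = \frac{1}{2 a}$
$E{\left(r \right)} = \sqrt{- \frac{1}{2} + r}$ ($E{\left(r \right)} = \sqrt{\frac{1}{2 \left(-1\right)} + r} = \sqrt{\frac{1}{2} \left(-1\right) + r} = \sqrt{- \frac{1}{2} + r}$)
$\left(1 E{\left(3 \right)} + 6\right)^{4} = \left(1 \frac{\sqrt{-2 + 4 \cdot 3}}{2} + 6\right)^{4} = \left(1 \frac{\sqrt{-2 + 12}}{2} + 6\right)^{4} = \left(1 \frac{\sqrt{10}}{2} + 6\right)^{4} = \left(\frac{\sqrt{10}}{2} + 6\right)^{4} = \left(6 + \frac{\sqrt{10}}{2}\right)^{4}$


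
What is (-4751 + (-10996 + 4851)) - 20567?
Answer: -31463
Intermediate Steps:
(-4751 + (-10996 + 4851)) - 20567 = (-4751 - 6145) - 20567 = -10896 - 20567 = -31463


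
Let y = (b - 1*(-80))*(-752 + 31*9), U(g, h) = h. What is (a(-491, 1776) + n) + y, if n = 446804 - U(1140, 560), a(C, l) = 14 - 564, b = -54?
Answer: 433396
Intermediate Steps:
a(C, l) = -550
n = 446244 (n = 446804 - 1*560 = 446804 - 560 = 446244)
y = -12298 (y = (-54 - 1*(-80))*(-752 + 31*9) = (-54 + 80)*(-752 + 279) = 26*(-473) = -12298)
(a(-491, 1776) + n) + y = (-550 + 446244) - 12298 = 445694 - 12298 = 433396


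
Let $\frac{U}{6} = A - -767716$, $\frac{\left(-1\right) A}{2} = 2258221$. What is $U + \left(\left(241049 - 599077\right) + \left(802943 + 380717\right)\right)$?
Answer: $-21666724$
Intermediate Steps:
$A = -4516442$ ($A = \left(-2\right) 2258221 = -4516442$)
$U = -22492356$ ($U = 6 \left(-4516442 - -767716\right) = 6 \left(-4516442 + 767716\right) = 6 \left(-3748726\right) = -22492356$)
$U + \left(\left(241049 - 599077\right) + \left(802943 + 380717\right)\right) = -22492356 + \left(\left(241049 - 599077\right) + \left(802943 + 380717\right)\right) = -22492356 + \left(-358028 + 1183660\right) = -22492356 + 825632 = -21666724$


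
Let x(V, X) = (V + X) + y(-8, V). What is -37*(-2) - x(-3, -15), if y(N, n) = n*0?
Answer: 92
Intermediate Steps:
y(N, n) = 0
x(V, X) = V + X (x(V, X) = (V + X) + 0 = V + X)
-37*(-2) - x(-3, -15) = -37*(-2) - (-3 - 15) = 74 - 1*(-18) = 74 + 18 = 92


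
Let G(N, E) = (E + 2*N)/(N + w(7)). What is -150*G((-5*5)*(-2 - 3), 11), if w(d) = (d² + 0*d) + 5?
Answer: -39150/179 ≈ -218.72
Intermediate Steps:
w(d) = 5 + d² (w(d) = (d² + 0) + 5 = d² + 5 = 5 + d²)
G(N, E) = (E + 2*N)/(54 + N) (G(N, E) = (E + 2*N)/(N + (5 + 7²)) = (E + 2*N)/(N + (5 + 49)) = (E + 2*N)/(N + 54) = (E + 2*N)/(54 + N))
-150*G((-5*5)*(-2 - 3), 11) = -150*(11 + 2*((-5*5)*(-2 - 3)))/(54 + (-5*5)*(-2 - 3)) = -150*(11 + 2*(-25*(-5)))/(54 - 25*(-5)) = -150*(11 + 2*125)/(54 + 125) = -150*(11 + 250)/179 = -150*261/179 = -39150/179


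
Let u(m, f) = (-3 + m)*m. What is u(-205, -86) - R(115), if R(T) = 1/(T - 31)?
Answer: 3581759/84 ≈ 42640.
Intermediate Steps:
u(m, f) = m*(-3 + m)
R(T) = 1/(-31 + T)
u(-205, -86) - R(115) = -205*(-3 - 205) - 1/(-31 + 115) = -205*(-208) - 1/84 = 42640 - 1*1/84 = 42640 - 1/84 = 3581759/84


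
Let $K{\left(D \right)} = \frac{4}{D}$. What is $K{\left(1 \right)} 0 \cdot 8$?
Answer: $0$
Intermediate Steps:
$K{\left(1 \right)} 0 \cdot 8 = \frac{4}{1} \cdot 0 \cdot 8 = 4 \cdot 1 \cdot 0 \cdot 8 = 4 \cdot 0 \cdot 8 = 0 \cdot 8 = 0$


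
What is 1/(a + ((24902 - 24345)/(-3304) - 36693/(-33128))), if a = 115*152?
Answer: 1710233/29896478799 ≈ 5.7205e-5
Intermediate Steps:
a = 17480
1/(a + ((24902 - 24345)/(-3304) - 36693/(-33128))) = 1/(17480 + ((24902 - 24345)/(-3304) - 36693/(-33128))) = 1/(17480 + (557*(-1/3304) - 36693*(-1/33128))) = 1/(17480 + (-557/3304 + 36693/33128)) = 1/(17480 + 1605959/1710233) = 1/(29896478799/1710233) = 1710233/29896478799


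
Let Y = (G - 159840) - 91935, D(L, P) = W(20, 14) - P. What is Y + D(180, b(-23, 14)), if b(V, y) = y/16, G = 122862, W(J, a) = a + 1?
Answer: -1031191/8 ≈ -1.2890e+5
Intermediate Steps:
W(J, a) = 1 + a
b(V, y) = y/16 (b(V, y) = y*(1/16) = y/16)
D(L, P) = 15 - P (D(L, P) = (1 + 14) - P = 15 - P)
Y = -128913 (Y = (122862 - 159840) - 91935 = -36978 - 91935 = -128913)
Y + D(180, b(-23, 14)) = -128913 + (15 - 14/16) = -128913 + (15 - 1*7/8) = -128913 + (15 - 7/8) = -128913 + 113/8 = -1031191/8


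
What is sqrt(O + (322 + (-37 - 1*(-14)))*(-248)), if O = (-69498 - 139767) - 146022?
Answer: I*sqrt(429439) ≈ 655.32*I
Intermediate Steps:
O = -355287 (O = -209265 - 146022 = -355287)
sqrt(O + (322 + (-37 - 1*(-14)))*(-248)) = sqrt(-355287 + (322 + (-37 - 1*(-14)))*(-248)) = sqrt(-355287 + (322 + (-37 + 14))*(-248)) = sqrt(-355287 + (322 - 23)*(-248)) = sqrt(-355287 + 299*(-248)) = sqrt(-355287 - 74152) = sqrt(-429439) = I*sqrt(429439)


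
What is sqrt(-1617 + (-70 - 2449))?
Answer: 2*I*sqrt(1034) ≈ 64.312*I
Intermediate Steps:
sqrt(-1617 + (-70 - 2449)) = sqrt(-1617 - 2519) = sqrt(-4136) = 2*I*sqrt(1034)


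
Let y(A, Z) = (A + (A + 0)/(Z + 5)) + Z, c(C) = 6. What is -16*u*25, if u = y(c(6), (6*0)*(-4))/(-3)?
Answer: 960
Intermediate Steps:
y(A, Z) = A + Z + A/(5 + Z) (y(A, Z) = (A + A/(5 + Z)) + Z = A + Z + A/(5 + Z))
u = -12/5 (u = ((((6*0)*(-4))**2 + 5*((6*0)*(-4)) + 6*6 + 6*((6*0)*(-4)))/(5 + (6*0)*(-4)))/(-3) = (((0*(-4))**2 + 5*(0*(-4)) + 36 + 6*(0*(-4)))/(5 + 0*(-4)))*(-1/3) = ((0**2 + 5*0 + 36 + 6*0)/(5 + 0))*(-1/3) = ((0 + 0 + 36 + 0)/5)*(-1/3) = ((1/5)*36)*(-1/3) = (36/5)*(-1/3) = -12/5 ≈ -2.4000)
-16*u*25 = -16*(-12/5)*25 = (192/5)*25 = 960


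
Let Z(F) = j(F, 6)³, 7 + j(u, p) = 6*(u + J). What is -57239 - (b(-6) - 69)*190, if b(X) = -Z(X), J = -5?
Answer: -73957359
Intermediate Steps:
j(u, p) = -37 + 6*u (j(u, p) = -7 + 6*(u - 5) = -7 + 6*(-5 + u) = -7 + (-30 + 6*u) = -37 + 6*u)
Z(F) = (-37 + 6*F)³
b(X) = -(-37 + 6*X)³
-57239 - (b(-6) - 69)*190 = -57239 - (-(-37 + 6*(-6))³ - 69)*190 = -57239 - (-(-37 - 36)³ - 69)*190 = -57239 - (-1*(-73)³ - 69)*190 = -57239 - (-1*(-389017) - 69)*190 = -57239 - (389017 - 69)*190 = -57239 - 388948*190 = -57239 - 1*73900120 = -57239 - 73900120 = -73957359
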